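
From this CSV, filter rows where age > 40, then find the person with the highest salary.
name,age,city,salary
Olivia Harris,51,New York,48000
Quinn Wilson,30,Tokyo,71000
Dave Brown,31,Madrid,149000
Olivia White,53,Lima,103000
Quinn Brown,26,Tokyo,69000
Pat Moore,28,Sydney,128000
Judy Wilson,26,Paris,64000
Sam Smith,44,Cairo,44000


Filter: age > 40
Sort by: salary (descending)

Filtered records (3):
  Olivia White, age 53, salary $103000
  Olivia Harris, age 51, salary $48000
  Sam Smith, age 44, salary $44000

Highest salary: Olivia White ($103000)

Olivia White


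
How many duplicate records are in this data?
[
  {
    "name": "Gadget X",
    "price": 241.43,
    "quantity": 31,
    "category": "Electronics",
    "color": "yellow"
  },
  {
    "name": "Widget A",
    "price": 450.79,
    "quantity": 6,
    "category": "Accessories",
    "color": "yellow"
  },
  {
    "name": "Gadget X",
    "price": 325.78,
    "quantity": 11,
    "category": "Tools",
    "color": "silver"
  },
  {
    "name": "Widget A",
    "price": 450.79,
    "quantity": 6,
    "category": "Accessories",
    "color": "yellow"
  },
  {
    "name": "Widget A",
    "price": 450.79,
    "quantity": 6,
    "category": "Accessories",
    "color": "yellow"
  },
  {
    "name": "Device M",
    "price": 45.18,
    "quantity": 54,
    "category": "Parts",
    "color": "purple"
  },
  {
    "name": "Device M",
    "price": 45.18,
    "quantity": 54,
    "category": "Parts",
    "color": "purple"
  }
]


Checking 7 records for duplicates:

  Row 1: Gadget X ($241.43, qty 31)
  Row 2: Widget A ($450.79, qty 6)
  Row 3: Gadget X ($325.78, qty 11)
  Row 4: Widget A ($450.79, qty 6) <-- DUPLICATE
  Row 5: Widget A ($450.79, qty 6) <-- DUPLICATE
  Row 6: Device M ($45.18, qty 54)
  Row 7: Device M ($45.18, qty 54) <-- DUPLICATE

Duplicates found: 3
Unique records: 4

3 duplicates, 4 unique


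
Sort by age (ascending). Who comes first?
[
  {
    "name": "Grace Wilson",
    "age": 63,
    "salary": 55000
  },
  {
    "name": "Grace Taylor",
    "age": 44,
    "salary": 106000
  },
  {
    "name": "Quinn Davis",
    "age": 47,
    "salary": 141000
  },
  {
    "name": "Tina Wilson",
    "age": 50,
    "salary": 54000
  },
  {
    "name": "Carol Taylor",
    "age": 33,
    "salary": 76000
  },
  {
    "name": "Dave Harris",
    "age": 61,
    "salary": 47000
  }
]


Sort by: age (ascending)

Sorted order:
  1. Carol Taylor (age = 33)
  2. Grace Taylor (age = 44)
  3. Quinn Davis (age = 47)
  4. Tina Wilson (age = 50)
  5. Dave Harris (age = 61)
  6. Grace Wilson (age = 63)

First: Carol Taylor

Carol Taylor


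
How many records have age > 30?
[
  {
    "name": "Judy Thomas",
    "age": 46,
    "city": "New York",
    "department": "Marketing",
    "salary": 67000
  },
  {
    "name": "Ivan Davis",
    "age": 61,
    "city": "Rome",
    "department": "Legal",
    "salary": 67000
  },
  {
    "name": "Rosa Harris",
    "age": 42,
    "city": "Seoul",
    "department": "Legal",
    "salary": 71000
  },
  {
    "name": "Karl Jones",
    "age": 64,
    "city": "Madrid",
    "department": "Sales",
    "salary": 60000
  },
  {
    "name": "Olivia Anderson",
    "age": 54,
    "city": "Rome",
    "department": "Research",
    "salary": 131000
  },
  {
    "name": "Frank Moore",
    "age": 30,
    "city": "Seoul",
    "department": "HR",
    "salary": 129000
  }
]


Data: 6 records
Condition: age > 30

Checking each record:
  Judy Thomas: 46 MATCH
  Ivan Davis: 61 MATCH
  Rosa Harris: 42 MATCH
  Karl Jones: 64 MATCH
  Olivia Anderson: 54 MATCH
  Frank Moore: 30

Count: 5

5


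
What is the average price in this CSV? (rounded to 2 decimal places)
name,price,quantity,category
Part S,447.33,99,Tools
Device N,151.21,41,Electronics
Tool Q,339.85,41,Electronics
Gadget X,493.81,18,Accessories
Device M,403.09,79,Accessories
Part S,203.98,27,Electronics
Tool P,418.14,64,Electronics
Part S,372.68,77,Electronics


Computing average price:
Values: [447.33, 151.21, 339.85, 493.81, 403.09, 203.98, 418.14, 372.68]
Sum = 2830.09
Count = 8
Average = 2830.09/8 = 353.76125 exactly -> 353.76 (rounded half-up to 2 decimal places)

353.76


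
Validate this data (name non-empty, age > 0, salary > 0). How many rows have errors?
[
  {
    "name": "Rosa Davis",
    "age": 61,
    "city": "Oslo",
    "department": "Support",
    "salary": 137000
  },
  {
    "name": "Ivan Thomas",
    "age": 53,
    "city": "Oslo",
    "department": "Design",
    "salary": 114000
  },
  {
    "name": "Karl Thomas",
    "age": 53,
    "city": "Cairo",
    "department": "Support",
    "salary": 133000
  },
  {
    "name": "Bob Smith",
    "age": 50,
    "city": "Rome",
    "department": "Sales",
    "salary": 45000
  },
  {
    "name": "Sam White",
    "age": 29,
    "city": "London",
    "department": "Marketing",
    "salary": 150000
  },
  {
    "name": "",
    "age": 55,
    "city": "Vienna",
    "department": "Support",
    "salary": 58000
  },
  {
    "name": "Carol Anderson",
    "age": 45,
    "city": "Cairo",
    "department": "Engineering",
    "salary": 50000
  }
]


Validating 7 records:
Rules: name non-empty, age > 0, salary > 0

  Row 1 (Rosa Davis): OK
  Row 2 (Ivan Thomas): OK
  Row 3 (Karl Thomas): OK
  Row 4 (Bob Smith): OK
  Row 5 (Sam White): OK
  Row 6 (???): empty name
  Row 7 (Carol Anderson): OK

Total errors: 1

1 errors


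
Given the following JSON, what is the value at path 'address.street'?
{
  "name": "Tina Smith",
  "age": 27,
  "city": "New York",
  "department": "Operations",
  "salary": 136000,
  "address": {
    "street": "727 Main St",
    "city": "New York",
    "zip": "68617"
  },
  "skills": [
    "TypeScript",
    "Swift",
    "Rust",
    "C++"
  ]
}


Query: address.street
Path: address -> street
Value: 727 Main St

727 Main St


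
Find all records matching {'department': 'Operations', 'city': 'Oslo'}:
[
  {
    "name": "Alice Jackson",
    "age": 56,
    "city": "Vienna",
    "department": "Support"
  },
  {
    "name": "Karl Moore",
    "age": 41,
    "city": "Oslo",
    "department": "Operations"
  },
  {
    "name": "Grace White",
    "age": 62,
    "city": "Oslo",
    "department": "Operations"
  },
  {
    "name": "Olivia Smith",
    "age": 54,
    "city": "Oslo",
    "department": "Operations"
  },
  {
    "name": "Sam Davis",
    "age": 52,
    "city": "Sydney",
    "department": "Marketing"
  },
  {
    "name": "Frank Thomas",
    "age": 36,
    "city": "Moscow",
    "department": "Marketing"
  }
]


Search criteria: {'department': 'Operations', 'city': 'Oslo'}

Checking 6 records:
  Alice Jackson: {department: Support, city: Vienna}
  Karl Moore: {department: Operations, city: Oslo} <-- MATCH
  Grace White: {department: Operations, city: Oslo} <-- MATCH
  Olivia Smith: {department: Operations, city: Oslo} <-- MATCH
  Sam Davis: {department: Marketing, city: Sydney}
  Frank Thomas: {department: Marketing, city: Moscow}

Matches: ["Karl Moore", "Grace White", "Olivia Smith"]

["Karl Moore", "Grace White", "Olivia Smith"]


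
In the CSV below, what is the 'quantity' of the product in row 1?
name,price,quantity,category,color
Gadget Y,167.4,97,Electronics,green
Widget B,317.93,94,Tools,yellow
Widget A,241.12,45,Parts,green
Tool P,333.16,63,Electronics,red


Query: Row 1 ('Gadget Y'), column 'quantity'
Value: 97

97


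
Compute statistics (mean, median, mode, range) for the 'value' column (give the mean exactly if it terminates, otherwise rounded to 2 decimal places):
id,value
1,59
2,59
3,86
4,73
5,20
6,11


Data: [59, 59, 86, 73, 20, 11]
Count: 6
Sum: 308
Mean: 308/6 ≈ 51.33 (rounded to 2 decimal places)
Sorted: [11, 20, 59, 59, 73, 86]
Median: 59.0
Mode: 59 (2 times)
Range: 86 - 11 = 75
Min: 11, Max: 86

mean≈51.33, median=59.0, mode=59, range=75


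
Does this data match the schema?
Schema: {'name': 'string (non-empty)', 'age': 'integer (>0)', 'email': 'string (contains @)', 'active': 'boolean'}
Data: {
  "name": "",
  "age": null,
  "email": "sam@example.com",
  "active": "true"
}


Validating each field against schema:
  name: FAIL ("" is an empty string)
  age: FAIL (null is not an integer)
  email: OK (string with @)
  active: FAIL ("true" is not a boolean)

Result: INVALID (3 errors: name, age, active)

INVALID (3 errors: name, age, active)


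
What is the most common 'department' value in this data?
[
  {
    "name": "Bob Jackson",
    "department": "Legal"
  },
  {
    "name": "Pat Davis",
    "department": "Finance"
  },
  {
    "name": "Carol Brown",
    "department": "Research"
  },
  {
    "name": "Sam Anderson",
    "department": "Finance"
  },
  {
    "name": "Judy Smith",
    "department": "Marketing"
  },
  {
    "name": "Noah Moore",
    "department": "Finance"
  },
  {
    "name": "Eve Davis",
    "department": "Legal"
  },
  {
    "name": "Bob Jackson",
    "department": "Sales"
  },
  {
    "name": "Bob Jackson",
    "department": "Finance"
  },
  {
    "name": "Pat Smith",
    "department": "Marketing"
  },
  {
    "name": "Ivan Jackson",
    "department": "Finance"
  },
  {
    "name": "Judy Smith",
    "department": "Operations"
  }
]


Counting 'department' values across 12 records:

  Finance: 5 #####
  Legal: 2 ##
  Marketing: 2 ##
  Research: 1 #
  Sales: 1 #
  Operations: 1 #

Most common: Finance (5 times)

Finance (5 times)


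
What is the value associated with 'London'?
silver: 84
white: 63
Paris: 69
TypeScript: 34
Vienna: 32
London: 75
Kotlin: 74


Looking up key 'London'
Value: 75

75


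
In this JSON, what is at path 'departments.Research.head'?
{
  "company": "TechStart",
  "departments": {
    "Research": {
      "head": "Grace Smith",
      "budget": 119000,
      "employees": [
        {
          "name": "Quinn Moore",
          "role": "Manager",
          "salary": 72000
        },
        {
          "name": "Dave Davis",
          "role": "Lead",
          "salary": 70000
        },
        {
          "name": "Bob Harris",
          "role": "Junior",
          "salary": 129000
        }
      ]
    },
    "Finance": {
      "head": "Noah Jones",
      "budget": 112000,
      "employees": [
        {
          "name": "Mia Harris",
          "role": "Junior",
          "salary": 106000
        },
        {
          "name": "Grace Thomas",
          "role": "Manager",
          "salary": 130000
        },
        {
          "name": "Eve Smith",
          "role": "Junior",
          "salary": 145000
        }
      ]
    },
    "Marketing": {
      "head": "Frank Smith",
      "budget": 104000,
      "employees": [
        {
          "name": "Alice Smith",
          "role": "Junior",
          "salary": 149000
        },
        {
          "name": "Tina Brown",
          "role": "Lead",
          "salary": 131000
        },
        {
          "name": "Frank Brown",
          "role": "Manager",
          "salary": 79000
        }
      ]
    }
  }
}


Path: departments.Research.head

Navigate:
  -> departments
  -> Research
  -> head = 'Grace Smith'

Grace Smith


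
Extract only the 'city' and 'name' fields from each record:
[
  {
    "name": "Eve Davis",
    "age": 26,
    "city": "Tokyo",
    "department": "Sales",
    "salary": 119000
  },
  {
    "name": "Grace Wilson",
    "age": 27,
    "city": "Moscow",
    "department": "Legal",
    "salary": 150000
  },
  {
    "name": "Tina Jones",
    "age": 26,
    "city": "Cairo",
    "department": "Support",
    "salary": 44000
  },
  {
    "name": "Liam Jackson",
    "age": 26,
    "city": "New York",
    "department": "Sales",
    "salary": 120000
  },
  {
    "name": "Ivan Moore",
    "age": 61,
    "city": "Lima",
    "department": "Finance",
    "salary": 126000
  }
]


Original: 5 records with fields: name, age, city, department, salary
Keep: ['city', 'name']
Drop: ['age', 'department', 'salary']
Result: 5 records, 2 fields each

[
  {
    "city": "Tokyo",
    "name": "Eve Davis"
  },
  {
    "city": "Moscow",
    "name": "Grace Wilson"
  },
  {
    "city": "Cairo",
    "name": "Tina Jones"
  },
  {
    "city": "New York",
    "name": "Liam Jackson"
  },
  {
    "city": "Lima",
    "name": "Ivan Moore"
  }
]


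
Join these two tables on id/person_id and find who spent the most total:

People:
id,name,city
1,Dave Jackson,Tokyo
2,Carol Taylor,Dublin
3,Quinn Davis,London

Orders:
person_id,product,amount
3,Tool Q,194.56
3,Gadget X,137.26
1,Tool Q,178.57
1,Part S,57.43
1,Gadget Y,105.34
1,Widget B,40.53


Join on: people.id = orders.person_id

Joined rows:
  Quinn Davis (London) bought Tool Q for $194.56
  Quinn Davis (London) bought Gadget X for $137.26
  Dave Jackson (Tokyo) bought Tool Q for $178.57
  Dave Jackson (Tokyo) bought Part S for $57.43
  Dave Jackson (Tokyo) bought Gadget Y for $105.34
  Dave Jackson (Tokyo) bought Widget B for $40.53

Total per person:
  Dave Jackson: $381.87
  Quinn Davis: $331.82

Top spender: Dave Jackson ($381.87)

Dave Jackson ($381.87)


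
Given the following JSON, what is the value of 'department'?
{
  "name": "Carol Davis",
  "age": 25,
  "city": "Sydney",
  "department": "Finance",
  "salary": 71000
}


Looking up field 'department'
Value: Finance

Finance


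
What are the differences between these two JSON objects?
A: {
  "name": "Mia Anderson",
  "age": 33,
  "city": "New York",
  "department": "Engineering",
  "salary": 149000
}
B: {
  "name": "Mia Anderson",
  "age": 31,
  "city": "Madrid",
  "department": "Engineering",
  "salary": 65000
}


Comparing each field (in key order):
  name: same
  age: DIFFERENT
  city: DIFFERENT
  department: same
  salary: DIFFERENT
Differences:
  age: 33 -> 31
  city: New York -> Madrid
  salary: 149000 -> 65000

3 field(s) changed

3 changes: age, city, salary


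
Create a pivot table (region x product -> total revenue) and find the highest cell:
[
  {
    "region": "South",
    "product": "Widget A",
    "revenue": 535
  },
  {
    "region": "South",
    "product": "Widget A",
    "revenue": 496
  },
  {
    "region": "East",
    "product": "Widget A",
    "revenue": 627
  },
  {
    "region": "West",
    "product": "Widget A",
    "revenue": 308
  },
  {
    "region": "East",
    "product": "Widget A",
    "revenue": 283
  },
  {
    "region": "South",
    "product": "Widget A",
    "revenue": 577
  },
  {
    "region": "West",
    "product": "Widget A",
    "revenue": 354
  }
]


Pivot: region (rows) x product (columns) -> total revenue

     Widget A    
East           910  
South         1608  
West           662  

Highest: South / Widget A = $1608

South / Widget A = $1608


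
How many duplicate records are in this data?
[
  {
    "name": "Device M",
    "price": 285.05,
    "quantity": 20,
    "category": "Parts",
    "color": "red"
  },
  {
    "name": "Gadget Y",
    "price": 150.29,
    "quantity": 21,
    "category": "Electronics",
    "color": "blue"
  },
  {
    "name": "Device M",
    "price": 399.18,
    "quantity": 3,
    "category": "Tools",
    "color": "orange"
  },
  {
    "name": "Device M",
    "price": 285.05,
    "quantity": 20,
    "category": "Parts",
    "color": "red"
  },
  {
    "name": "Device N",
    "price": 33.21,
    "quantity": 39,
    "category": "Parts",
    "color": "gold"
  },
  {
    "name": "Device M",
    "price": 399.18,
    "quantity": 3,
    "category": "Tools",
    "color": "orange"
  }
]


Checking 6 records for duplicates:

  Row 1: Device M ($285.05, qty 20)
  Row 2: Gadget Y ($150.29, qty 21)
  Row 3: Device M ($399.18, qty 3)
  Row 4: Device M ($285.05, qty 20) <-- DUPLICATE
  Row 5: Device N ($33.21, qty 39)
  Row 6: Device M ($399.18, qty 3) <-- DUPLICATE

Duplicates found: 2
Unique records: 4

2 duplicates, 4 unique


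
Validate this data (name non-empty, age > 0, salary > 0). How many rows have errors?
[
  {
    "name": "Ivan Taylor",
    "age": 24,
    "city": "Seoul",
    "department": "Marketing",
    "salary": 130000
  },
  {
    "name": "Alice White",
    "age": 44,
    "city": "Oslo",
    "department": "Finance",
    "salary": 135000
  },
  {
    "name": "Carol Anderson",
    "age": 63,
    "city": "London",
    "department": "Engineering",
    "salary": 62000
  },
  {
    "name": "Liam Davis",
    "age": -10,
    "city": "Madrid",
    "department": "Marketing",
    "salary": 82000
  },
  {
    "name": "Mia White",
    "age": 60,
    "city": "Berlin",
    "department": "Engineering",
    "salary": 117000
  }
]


Validating 5 records:
Rules: name non-empty, age > 0, salary > 0

  Row 1 (Ivan Taylor): OK
  Row 2 (Alice White): OK
  Row 3 (Carol Anderson): OK
  Row 4 (Liam Davis): negative age: -10
  Row 5 (Mia White): OK

Total errors: 1

1 errors


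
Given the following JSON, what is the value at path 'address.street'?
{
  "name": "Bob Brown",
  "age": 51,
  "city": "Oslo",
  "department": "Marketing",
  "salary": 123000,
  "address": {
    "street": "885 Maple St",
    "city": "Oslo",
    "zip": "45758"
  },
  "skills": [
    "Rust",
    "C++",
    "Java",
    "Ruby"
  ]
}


Query: address.street
Path: address -> street
Value: 885 Maple St

885 Maple St


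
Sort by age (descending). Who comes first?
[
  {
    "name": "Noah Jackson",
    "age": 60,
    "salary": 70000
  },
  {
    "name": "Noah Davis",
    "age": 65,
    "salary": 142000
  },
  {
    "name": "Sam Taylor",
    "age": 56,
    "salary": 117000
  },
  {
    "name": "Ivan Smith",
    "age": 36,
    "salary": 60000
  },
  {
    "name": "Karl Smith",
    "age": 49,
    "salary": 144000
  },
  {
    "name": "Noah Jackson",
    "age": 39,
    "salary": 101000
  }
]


Sort by: age (descending)

Sorted order:
  1. Noah Davis (age = 65)
  2. Noah Jackson (age = 60)
  3. Sam Taylor (age = 56)
  4. Karl Smith (age = 49)
  5. Noah Jackson (age = 39)
  6. Ivan Smith (age = 36)

First: Noah Davis

Noah Davis


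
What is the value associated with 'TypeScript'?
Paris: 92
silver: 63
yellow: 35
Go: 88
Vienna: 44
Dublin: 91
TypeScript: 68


Looking up key 'TypeScript'
Value: 68

68


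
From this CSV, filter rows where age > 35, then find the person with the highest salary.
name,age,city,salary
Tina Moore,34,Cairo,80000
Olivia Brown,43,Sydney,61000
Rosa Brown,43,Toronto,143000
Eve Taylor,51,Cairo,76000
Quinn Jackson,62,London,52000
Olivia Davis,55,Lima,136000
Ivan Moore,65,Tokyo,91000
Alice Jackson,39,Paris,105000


Filter: age > 35
Sort by: salary (descending)

Filtered records (7):
  Rosa Brown, age 43, salary $143000
  Olivia Davis, age 55, salary $136000
  Alice Jackson, age 39, salary $105000
  Ivan Moore, age 65, salary $91000
  Eve Taylor, age 51, salary $76000
  Olivia Brown, age 43, salary $61000
  Quinn Jackson, age 62, salary $52000

Highest salary: Rosa Brown ($143000)

Rosa Brown


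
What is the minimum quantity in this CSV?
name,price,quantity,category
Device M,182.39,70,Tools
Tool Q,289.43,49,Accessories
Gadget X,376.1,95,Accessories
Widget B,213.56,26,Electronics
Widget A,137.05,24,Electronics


Computing minimum quantity:
Values: [70, 49, 95, 26, 24]
Min = 24

24


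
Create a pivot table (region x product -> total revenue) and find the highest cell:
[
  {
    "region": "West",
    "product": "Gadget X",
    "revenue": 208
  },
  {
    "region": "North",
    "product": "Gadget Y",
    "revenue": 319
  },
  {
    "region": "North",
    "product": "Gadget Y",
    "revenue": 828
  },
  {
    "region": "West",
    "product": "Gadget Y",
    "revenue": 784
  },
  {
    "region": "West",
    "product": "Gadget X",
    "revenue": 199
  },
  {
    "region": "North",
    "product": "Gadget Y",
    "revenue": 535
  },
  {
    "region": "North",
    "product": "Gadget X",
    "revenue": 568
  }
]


Pivot: region (rows) x product (columns) -> total revenue

     Gadget X      Gadget Y    
North          568          1682  
West           407           784  

Highest: North / Gadget Y = $1682

North / Gadget Y = $1682


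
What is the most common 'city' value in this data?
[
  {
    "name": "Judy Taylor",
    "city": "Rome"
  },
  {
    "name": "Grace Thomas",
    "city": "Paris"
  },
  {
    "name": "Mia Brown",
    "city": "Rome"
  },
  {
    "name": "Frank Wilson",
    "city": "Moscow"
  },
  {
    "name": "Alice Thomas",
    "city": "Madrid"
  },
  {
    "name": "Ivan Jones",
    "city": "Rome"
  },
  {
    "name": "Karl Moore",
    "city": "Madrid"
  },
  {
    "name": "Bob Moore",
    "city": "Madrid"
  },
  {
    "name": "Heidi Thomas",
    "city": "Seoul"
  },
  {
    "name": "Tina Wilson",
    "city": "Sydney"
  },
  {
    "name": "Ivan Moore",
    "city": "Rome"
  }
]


Counting 'city' values across 11 records:

  Rome: 4 ####
  Madrid: 3 ###
  Paris: 1 #
  Moscow: 1 #
  Seoul: 1 #
  Sydney: 1 #

Most common: Rome (4 times)

Rome (4 times)


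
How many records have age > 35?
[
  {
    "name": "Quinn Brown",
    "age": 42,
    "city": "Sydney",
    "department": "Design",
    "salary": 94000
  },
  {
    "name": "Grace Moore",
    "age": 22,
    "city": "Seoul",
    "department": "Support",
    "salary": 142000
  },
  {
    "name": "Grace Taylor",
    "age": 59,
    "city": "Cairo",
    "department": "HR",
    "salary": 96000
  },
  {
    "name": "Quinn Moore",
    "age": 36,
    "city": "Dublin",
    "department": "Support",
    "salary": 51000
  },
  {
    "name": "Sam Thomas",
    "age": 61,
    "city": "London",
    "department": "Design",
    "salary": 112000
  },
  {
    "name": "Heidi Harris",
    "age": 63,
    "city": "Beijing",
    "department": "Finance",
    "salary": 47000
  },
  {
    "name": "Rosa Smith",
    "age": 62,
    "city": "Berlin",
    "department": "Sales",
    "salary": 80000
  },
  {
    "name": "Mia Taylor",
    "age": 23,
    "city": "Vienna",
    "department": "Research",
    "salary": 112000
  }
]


Data: 8 records
Condition: age > 35

Checking each record:
  Quinn Brown: 42 MATCH
  Grace Moore: 22
  Grace Taylor: 59 MATCH
  Quinn Moore: 36 MATCH
  Sam Thomas: 61 MATCH
  Heidi Harris: 63 MATCH
  Rosa Smith: 62 MATCH
  Mia Taylor: 23

Count: 6

6


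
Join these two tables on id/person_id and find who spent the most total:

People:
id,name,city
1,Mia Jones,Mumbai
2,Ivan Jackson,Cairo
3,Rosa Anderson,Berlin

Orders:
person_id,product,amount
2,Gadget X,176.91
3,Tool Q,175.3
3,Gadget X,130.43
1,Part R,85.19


Join on: people.id = orders.person_id

Joined rows:
  Ivan Jackson (Cairo) bought Gadget X for $176.91
  Rosa Anderson (Berlin) bought Tool Q for $175.3
  Rosa Anderson (Berlin) bought Gadget X for $130.43
  Mia Jones (Mumbai) bought Part R for $85.19

Total per person:
  Rosa Anderson: $305.73
  Ivan Jackson: $176.91
  Mia Jones: $85.19

Top spender: Rosa Anderson ($305.73)

Rosa Anderson ($305.73)


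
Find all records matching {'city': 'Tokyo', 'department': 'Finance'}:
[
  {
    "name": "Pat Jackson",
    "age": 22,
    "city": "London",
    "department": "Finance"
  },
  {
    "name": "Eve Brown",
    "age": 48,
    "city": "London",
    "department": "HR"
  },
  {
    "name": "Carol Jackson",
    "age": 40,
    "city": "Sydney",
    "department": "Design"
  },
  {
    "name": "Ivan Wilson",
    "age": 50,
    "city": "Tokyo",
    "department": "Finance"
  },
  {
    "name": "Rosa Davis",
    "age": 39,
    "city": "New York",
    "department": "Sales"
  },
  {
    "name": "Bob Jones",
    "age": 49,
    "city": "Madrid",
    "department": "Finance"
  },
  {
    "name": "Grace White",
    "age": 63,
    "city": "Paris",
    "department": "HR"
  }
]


Search criteria: {'city': 'Tokyo', 'department': 'Finance'}

Checking 7 records:
  Pat Jackson: {city: London, department: Finance}
  Eve Brown: {city: London, department: HR}
  Carol Jackson: {city: Sydney, department: Design}
  Ivan Wilson: {city: Tokyo, department: Finance} <-- MATCH
  Rosa Davis: {city: New York, department: Sales}
  Bob Jones: {city: Madrid, department: Finance}
  Grace White: {city: Paris, department: HR}

Matches: ["Ivan Wilson"]

["Ivan Wilson"]


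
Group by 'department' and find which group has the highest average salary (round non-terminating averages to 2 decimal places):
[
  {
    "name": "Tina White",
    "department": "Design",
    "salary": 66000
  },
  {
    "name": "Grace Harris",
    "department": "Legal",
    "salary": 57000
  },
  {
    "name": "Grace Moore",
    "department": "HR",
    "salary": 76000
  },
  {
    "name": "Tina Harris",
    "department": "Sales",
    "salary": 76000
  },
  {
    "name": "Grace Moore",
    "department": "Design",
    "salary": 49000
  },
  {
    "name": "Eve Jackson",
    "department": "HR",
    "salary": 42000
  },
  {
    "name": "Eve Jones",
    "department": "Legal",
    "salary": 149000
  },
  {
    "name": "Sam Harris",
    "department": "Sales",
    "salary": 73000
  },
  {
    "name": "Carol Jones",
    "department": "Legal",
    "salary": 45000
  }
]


Group by: department

Groups:
  Design: 2 people, avg salary = 115000/2 = $57500
  HR: 2 people, avg salary = 118000/2 = $59000
  Legal: 3 people, avg salary = 251000/3 ≈ $83666.67
  Sales: 2 people, avg salary = 149000/2 = $74500

Highest average salary: Legal (≈$83666.67)

Legal (≈$83666.67)


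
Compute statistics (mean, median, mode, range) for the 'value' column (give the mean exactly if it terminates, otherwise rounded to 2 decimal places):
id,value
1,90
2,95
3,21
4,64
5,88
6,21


Data: [90, 95, 21, 64, 88, 21]
Count: 6
Sum: 379
Mean: 379/6 ≈ 63.17 (rounded to 2 decimal places)
Sorted: [21, 21, 64, 88, 90, 95]
Median: 76.0
Mode: 21 (2 times)
Range: 95 - 21 = 74
Min: 21, Max: 95

mean≈63.17, median=76.0, mode=21, range=74


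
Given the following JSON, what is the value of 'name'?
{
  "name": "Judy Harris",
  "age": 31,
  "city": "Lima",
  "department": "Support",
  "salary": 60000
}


Looking up field 'name'
Value: Judy Harris

Judy Harris


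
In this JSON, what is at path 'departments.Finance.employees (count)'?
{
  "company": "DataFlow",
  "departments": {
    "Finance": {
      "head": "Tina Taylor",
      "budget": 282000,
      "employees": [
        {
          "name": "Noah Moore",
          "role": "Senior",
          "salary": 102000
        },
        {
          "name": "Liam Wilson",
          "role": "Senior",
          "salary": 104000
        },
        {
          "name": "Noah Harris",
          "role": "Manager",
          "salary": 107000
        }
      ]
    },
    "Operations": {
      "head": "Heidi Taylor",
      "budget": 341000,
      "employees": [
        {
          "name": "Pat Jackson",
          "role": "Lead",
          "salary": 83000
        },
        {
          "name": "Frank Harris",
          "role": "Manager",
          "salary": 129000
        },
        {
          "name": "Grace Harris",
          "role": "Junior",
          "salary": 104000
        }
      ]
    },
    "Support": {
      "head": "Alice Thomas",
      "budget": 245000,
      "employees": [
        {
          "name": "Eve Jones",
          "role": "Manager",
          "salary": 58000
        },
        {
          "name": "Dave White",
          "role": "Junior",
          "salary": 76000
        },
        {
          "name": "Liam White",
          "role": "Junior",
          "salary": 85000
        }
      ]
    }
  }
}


Path: departments.Finance.employees (count)

Navigate:
  -> departments
  -> Finance
  -> employees (array, length 3)

3


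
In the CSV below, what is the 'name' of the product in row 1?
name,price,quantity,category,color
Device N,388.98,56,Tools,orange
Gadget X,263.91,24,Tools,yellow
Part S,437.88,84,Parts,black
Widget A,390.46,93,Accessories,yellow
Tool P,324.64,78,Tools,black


Query: Row 1 ('Device N'), column 'name'
Value: Device N

Device N


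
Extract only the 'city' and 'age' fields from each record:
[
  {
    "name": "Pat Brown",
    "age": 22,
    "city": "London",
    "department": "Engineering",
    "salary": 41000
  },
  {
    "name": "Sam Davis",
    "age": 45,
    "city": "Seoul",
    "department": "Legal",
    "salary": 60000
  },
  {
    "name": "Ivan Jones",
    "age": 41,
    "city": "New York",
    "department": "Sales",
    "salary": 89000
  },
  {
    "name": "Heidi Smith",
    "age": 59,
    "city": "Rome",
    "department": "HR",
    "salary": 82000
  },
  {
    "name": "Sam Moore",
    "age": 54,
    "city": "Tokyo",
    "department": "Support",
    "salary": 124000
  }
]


Original: 5 records with fields: name, age, city, department, salary
Keep: ['city', 'age']
Drop: ['name', 'department', 'salary']
Result: 5 records, 2 fields each

[
  {
    "city": "London",
    "age": 22
  },
  {
    "city": "Seoul",
    "age": 45
  },
  {
    "city": "New York",
    "age": 41
  },
  {
    "city": "Rome",
    "age": 59
  },
  {
    "city": "Tokyo",
    "age": 54
  }
]


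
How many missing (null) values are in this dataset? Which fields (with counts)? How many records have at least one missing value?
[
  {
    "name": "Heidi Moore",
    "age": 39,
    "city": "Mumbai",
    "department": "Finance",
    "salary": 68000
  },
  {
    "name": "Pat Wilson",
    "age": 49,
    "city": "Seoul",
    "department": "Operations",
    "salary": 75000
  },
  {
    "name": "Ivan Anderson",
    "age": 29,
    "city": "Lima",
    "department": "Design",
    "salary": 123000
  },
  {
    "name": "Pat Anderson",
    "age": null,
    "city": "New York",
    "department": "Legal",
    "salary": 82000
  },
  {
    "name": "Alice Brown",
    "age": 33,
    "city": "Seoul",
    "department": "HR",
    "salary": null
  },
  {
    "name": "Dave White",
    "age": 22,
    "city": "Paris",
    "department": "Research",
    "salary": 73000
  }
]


Checking for missing (null) values in 6 records:

  Heidi Moore: complete
  Pat Wilson: complete
  Ivan Anderson: complete
  Pat Anderson: age
  Alice Brown: salary
  Dave White: complete

Per field:
  name: 0 missing
  age: 1 missing
  city: 0 missing
  department: 0 missing
  salary: 1 missing

Total missing values: 2
Records with any missing: 2

2 missing values (age: 1, salary: 1); 2 incomplete records


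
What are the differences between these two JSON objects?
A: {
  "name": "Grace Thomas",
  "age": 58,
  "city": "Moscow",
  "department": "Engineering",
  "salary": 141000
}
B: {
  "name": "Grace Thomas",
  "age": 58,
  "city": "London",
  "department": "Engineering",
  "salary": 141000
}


Comparing each field (in key order):
  name: same
  age: same
  city: DIFFERENT
  department: same
  salary: same
Differences:
  city: Moscow -> London

1 field(s) changed

1 change: city


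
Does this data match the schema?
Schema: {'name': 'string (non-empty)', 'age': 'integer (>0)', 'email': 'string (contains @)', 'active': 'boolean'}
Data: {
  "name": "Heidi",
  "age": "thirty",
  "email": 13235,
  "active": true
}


Validating each field against schema:
  name: OK (non-empty string)
  age: FAIL ("thirty" is not an integer)
  email: FAIL (13235 is not a string)
  active: OK (boolean)

Result: INVALID (2 errors: age, email)

INVALID (2 errors: age, email)


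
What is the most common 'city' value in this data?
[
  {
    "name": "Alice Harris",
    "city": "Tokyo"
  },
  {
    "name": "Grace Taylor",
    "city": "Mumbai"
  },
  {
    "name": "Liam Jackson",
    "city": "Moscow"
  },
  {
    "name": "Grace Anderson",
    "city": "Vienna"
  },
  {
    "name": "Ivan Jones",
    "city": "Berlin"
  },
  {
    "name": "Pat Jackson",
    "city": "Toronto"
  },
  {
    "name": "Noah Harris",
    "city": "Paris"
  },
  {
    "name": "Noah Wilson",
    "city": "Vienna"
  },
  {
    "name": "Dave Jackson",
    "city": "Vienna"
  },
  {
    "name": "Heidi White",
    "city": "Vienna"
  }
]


Counting 'city' values across 10 records:

  Vienna: 4 ####
  Tokyo: 1 #
  Mumbai: 1 #
  Moscow: 1 #
  Berlin: 1 #
  Toronto: 1 #
  Paris: 1 #

Most common: Vienna (4 times)

Vienna (4 times)


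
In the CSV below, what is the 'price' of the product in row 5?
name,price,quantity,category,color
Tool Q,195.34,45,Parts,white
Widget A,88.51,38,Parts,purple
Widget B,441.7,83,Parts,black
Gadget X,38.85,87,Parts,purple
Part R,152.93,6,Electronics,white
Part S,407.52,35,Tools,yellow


Query: Row 5 ('Part R'), column 'price'
Value: 152.93

152.93


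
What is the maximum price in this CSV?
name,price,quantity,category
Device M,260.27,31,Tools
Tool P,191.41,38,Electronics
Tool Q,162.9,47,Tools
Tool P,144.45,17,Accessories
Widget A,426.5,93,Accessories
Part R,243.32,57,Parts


Computing maximum price:
Values: [260.27, 191.41, 162.9, 144.45, 426.5, 243.32]
Max = 426.5

426.5


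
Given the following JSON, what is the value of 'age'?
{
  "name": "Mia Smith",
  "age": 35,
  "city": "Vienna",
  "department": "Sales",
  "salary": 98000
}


Looking up field 'age'
Value: 35

35


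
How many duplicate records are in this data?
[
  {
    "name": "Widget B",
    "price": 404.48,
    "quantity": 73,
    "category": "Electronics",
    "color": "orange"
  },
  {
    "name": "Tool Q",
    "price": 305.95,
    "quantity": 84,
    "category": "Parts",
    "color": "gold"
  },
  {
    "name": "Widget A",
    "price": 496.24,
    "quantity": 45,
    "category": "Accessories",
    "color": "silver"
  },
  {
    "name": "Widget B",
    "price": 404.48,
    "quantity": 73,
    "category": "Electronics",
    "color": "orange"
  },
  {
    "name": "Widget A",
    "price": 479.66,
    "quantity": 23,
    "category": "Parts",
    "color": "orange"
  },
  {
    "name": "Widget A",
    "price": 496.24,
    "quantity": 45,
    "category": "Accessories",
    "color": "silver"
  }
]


Checking 6 records for duplicates:

  Row 1: Widget B ($404.48, qty 73)
  Row 2: Tool Q ($305.95, qty 84)
  Row 3: Widget A ($496.24, qty 45)
  Row 4: Widget B ($404.48, qty 73) <-- DUPLICATE
  Row 5: Widget A ($479.66, qty 23)
  Row 6: Widget A ($496.24, qty 45) <-- DUPLICATE

Duplicates found: 2
Unique records: 4

2 duplicates, 4 unique


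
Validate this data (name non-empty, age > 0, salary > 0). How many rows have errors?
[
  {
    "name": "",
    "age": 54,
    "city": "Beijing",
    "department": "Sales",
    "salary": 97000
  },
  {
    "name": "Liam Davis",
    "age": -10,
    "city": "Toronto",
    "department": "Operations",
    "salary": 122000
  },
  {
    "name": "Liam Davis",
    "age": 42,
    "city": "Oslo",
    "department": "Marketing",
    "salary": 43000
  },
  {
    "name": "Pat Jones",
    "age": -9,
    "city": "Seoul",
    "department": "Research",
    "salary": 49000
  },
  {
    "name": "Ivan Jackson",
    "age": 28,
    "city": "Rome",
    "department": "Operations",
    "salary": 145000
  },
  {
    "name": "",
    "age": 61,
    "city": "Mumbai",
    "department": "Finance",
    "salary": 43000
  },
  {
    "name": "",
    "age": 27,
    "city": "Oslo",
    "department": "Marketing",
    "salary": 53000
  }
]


Validating 7 records:
Rules: name non-empty, age > 0, salary > 0

  Row 1 (???): empty name
  Row 2 (Liam Davis): negative age: -10
  Row 3 (Liam Davis): OK
  Row 4 (Pat Jones): negative age: -9
  Row 5 (Ivan Jackson): OK
  Row 6 (???): empty name
  Row 7 (???): empty name

Total errors: 5

5 errors


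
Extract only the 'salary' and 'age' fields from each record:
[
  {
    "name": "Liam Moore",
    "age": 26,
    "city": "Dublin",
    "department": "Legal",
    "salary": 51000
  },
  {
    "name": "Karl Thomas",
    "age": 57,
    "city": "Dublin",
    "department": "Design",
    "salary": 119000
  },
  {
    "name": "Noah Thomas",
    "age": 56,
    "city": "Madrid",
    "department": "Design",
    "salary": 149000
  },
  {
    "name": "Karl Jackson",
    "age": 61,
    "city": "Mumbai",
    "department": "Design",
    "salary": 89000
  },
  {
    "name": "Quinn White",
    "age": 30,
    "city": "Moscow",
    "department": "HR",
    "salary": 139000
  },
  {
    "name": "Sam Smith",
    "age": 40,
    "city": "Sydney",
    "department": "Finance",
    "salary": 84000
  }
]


Original: 6 records with fields: name, age, city, department, salary
Keep: ['salary', 'age']
Drop: ['name', 'city', 'department']
Result: 6 records, 2 fields each

[
  {
    "salary": 51000,
    "age": 26
  },
  {
    "salary": 119000,
    "age": 57
  },
  {
    "salary": 149000,
    "age": 56
  },
  {
    "salary": 89000,
    "age": 61
  },
  {
    "salary": 139000,
    "age": 30
  },
  {
    "salary": 84000,
    "age": 40
  }
]


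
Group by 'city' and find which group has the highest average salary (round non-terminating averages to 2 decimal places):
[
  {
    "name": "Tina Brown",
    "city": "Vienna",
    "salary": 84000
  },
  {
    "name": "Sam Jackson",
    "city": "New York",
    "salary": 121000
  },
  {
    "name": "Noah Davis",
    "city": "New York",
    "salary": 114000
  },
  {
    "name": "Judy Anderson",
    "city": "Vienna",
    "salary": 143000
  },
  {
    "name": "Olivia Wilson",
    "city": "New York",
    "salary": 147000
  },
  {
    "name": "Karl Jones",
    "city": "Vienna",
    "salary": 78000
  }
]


Group by: city

Groups:
  New York: 3 people, avg salary = 382000/3 ≈ $127333.33
  Vienna: 3 people, avg salary = 305000/3 ≈ $101666.67

Highest average salary: New York (≈$127333.33)

New York (≈$127333.33)


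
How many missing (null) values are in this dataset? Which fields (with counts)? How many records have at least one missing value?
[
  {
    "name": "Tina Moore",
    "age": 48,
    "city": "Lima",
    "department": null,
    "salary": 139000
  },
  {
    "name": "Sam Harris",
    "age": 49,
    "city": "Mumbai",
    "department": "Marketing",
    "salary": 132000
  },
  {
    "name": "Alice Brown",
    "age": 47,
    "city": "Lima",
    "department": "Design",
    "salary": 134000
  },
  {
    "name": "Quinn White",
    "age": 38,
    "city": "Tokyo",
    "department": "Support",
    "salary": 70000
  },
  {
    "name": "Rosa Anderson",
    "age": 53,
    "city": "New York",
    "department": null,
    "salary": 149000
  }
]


Checking for missing (null) values in 5 records:

  Tina Moore: department
  Sam Harris: complete
  Alice Brown: complete
  Quinn White: complete
  Rosa Anderson: department

Per field:
  name: 0 missing
  age: 0 missing
  city: 0 missing
  department: 2 missing
  salary: 0 missing

Total missing values: 2
Records with any missing: 2

2 missing values (department: 2); 2 incomplete records


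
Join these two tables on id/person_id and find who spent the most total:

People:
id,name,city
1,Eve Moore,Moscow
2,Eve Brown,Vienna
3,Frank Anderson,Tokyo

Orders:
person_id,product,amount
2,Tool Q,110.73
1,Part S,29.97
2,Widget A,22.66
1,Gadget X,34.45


Join on: people.id = orders.person_id

Joined rows:
  Eve Brown (Vienna) bought Tool Q for $110.73
  Eve Moore (Moscow) bought Part S for $29.97
  Eve Brown (Vienna) bought Widget A for $22.66
  Eve Moore (Moscow) bought Gadget X for $34.45

Total per person:
  Eve Brown: $133.39
  Eve Moore: $64.42

Top spender: Eve Brown ($133.39)

Eve Brown ($133.39)


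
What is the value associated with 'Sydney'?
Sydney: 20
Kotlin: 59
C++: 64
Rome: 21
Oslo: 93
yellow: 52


Looking up key 'Sydney'
Value: 20

20


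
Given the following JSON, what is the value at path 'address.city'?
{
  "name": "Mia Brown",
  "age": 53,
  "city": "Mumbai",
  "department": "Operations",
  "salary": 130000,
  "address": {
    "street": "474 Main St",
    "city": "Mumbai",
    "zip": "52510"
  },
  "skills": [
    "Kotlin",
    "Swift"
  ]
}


Query: address.city
Path: address -> city
Value: Mumbai

Mumbai


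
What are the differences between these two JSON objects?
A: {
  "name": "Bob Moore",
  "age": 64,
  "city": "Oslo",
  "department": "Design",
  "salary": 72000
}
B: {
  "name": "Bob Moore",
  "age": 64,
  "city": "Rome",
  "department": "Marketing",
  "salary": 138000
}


Comparing each field (in key order):
  name: same
  age: same
  city: DIFFERENT
  department: DIFFERENT
  salary: DIFFERENT
Differences:
  city: Oslo -> Rome
  department: Design -> Marketing
  salary: 72000 -> 138000

3 field(s) changed

3 changes: city, department, salary


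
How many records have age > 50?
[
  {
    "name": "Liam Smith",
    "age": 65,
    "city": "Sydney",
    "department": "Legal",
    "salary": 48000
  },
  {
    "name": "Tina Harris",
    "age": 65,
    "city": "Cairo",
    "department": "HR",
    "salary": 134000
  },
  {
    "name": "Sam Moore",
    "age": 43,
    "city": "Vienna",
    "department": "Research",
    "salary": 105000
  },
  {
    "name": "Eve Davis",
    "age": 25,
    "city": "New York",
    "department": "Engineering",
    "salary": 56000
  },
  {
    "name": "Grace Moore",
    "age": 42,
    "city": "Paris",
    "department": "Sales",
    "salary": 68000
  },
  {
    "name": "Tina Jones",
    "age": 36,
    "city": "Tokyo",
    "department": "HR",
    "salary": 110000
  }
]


Data: 6 records
Condition: age > 50

Checking each record:
  Liam Smith: 65 MATCH
  Tina Harris: 65 MATCH
  Sam Moore: 43
  Eve Davis: 25
  Grace Moore: 42
  Tina Jones: 36

Count: 2

2
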